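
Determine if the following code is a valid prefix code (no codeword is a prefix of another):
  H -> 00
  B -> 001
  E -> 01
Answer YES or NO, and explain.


Checking each pair (does one codeword prefix another?):
  H='00' vs B='001': prefix -- VIOLATION

NO -- this is NOT a valid prefix code. H (00) is a prefix of B (001).


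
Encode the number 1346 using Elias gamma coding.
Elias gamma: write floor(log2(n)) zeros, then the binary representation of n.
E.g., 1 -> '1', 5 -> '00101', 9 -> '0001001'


num_bits = floor(log2(1346)) + 1 = 11
leading_zeros = num_bits - 1 = 10
binary(1346) = 10101000010

Elias gamma(1346) = '0000000000' + '10101000010' = 000000000010101000010 (21 bits)


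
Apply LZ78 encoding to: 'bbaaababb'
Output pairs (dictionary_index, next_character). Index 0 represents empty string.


LZ78 encoding steps:
Dictionary: {0: ''}
Step 1: w='' (idx 0), next='b' -> output (0, 'b'), add 'b' as idx 1
Step 2: w='b' (idx 1), next='a' -> output (1, 'a'), add 'ba' as idx 2
Step 3: w='' (idx 0), next='a' -> output (0, 'a'), add 'a' as idx 3
Step 4: w='a' (idx 3), next='b' -> output (3, 'b'), add 'ab' as idx 4
Step 5: w='ab' (idx 4), next='b' -> output (4, 'b'), add 'abb' as idx 5


Encoded: [(0, 'b'), (1, 'a'), (0, 'a'), (3, 'b'), (4, 'b')]


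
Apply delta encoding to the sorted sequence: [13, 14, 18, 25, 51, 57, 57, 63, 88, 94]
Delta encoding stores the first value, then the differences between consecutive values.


First value: 13
Deltas:
  14 - 13 = 1
  18 - 14 = 4
  25 - 18 = 7
  51 - 25 = 26
  57 - 51 = 6
  57 - 57 = 0
  63 - 57 = 6
  88 - 63 = 25
  94 - 88 = 6


Delta encoded: [13, 1, 4, 7, 26, 6, 0, 6, 25, 6]


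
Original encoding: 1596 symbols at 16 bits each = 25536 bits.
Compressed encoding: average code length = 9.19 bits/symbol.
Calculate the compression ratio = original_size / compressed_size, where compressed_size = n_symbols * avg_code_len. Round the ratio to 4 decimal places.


original_size = n_symbols * orig_bits = 1596 * 16 = 25536 bits
compressed_size = n_symbols * avg_code_len = 1596 * 9.19 = 14667.24 bits
ratio = original_size / compressed_size = 25536 / 14667.24 = 1.741

Compression ratio = 1.741


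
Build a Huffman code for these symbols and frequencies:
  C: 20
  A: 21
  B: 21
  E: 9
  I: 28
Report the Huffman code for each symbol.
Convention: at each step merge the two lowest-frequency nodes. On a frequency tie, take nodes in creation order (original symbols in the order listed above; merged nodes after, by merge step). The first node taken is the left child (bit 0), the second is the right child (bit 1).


Huffman tree construction:
Step 1: Merge E(9) + C(20) = 29
Step 2: Merge A(21) + B(21) = 42
Step 3: Merge I(28) + (E+C)(29) = 57
Step 4: Merge (A+B)(42) + (I+(E+C))(57) = 99
Read each symbol's code off the tree from the root (left child = 0, right child = 1).

Codes:
  C: 111 (length 3)
  A: 00 (length 2)
  B: 01 (length 2)
  E: 110 (length 3)
  I: 10 (length 2)
Average code length: 227/99 = 2.2929 bits/symbol


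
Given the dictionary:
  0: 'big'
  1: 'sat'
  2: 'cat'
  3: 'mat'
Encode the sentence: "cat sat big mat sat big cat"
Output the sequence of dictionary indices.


Look up each word in the dictionary:
  'cat' -> 2
  'sat' -> 1
  'big' -> 0
  'mat' -> 3
  'sat' -> 1
  'big' -> 0
  'cat' -> 2

Encoded: [2, 1, 0, 3, 1, 0, 2]


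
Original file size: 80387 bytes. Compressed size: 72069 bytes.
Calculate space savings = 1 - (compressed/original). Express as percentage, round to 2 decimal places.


ratio = compressed/original = 72069/80387 = 0.896526
savings = 1 - ratio = 1 - 0.896526 = 0.103474
as a percentage: 0.103474 * 100 = 10.35%

Space savings = 1 - 72069/80387 = 10.35%


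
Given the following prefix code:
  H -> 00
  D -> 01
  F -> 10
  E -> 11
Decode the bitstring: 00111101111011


Decoding step by step:
Bits 00 -> H
Bits 11 -> E
Bits 11 -> E
Bits 01 -> D
Bits 11 -> E
Bits 10 -> F
Bits 11 -> E


Decoded message: HEEDEFE


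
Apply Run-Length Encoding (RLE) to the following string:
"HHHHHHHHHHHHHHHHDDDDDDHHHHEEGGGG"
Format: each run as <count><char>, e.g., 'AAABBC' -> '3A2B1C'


Scanning runs left to right:
  i=0: run of 'H' x 16 -> '16H'
  i=16: run of 'D' x 6 -> '6D'
  i=22: run of 'H' x 4 -> '4H'
  i=26: run of 'E' x 2 -> '2E'
  i=28: run of 'G' x 4 -> '4G'

RLE = 16H6D4H2E4G


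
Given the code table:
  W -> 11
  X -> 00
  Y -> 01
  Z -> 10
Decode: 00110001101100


Decoding:
00 -> X
11 -> W
00 -> X
01 -> Y
10 -> Z
11 -> W
00 -> X


Result: XWXYZWX


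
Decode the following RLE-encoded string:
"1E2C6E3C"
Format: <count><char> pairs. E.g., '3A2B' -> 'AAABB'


Expanding each <count><char> pair:
  1E -> 'E'
  2C -> 'CC'
  6E -> 'EEEEEE'
  3C -> 'CCC'

Decoded = ECCEEEEEECCC


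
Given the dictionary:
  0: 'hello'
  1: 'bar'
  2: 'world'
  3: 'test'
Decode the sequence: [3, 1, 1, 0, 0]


Look up each index in the dictionary:
  3 -> 'test'
  1 -> 'bar'
  1 -> 'bar'
  0 -> 'hello'
  0 -> 'hello'

Decoded: "test bar bar hello hello"


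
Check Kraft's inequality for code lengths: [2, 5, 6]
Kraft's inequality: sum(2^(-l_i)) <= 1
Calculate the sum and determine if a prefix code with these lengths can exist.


Sum = 2^(-2) + 2^(-5) + 2^(-6)
    = 0.25 + 0.03125 + 0.015625
    = 19/64 = 0.296875
Since 0.296875 <= 1, Kraft's inequality IS satisfied.
A prefix code with these lengths CAN exist.

Kraft sum = 0.296875. Satisfied.


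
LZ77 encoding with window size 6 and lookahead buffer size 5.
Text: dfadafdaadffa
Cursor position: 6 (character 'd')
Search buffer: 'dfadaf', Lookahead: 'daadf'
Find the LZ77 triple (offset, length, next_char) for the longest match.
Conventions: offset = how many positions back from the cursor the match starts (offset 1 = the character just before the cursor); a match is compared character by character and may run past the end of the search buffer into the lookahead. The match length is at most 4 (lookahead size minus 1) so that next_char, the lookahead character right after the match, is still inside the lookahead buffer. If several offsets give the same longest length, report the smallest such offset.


Try each offset into the search buffer:
  offset=1 (pos 5, char 'f'): match length 0
  offset=2 (pos 4, char 'a'): match length 0
  offset=3 (pos 3, char 'd'): match length 2
  offset=4 (pos 2, char 'a'): match length 0
  offset=5 (pos 1, char 'f'): match length 0
  offset=6 (pos 0, char 'd'): match length 1
Longest match has length 2 at offset 3.
next_char = character at position 6 + 2 = 8 -> 'a'

Best match: offset=3, length=2 (matching 'da' starting at position 3)
LZ77 triple: (3, 2, 'a')


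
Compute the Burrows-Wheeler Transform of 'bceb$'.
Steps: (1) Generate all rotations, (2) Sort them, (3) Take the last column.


Rotations (sorted):
  0: $bceb -> last char: b
  1: b$bce -> last char: e
  2: bceb$ -> last char: $
  3: ceb$b -> last char: b
  4: eb$bc -> last char: c


BWT = be$bc


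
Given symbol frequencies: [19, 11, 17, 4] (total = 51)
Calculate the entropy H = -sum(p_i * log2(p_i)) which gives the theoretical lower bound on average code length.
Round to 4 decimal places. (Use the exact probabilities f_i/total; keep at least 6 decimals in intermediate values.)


Per-symbol terms -p_i * log2(p_i) with p_i = f_i/51:
  p = 19/51 = 0.372549: log2(p) = -1.424498, -p*log2(p) = 0.530695
  p = 11/51 = 0.215686: log2(p) = -2.212994, -p*log2(p) = 0.477312
  p = 17/51 = 0.333333: log2(p) = -1.584963, -p*log2(p) = 0.528321
  p = 4/51 = 0.078431: log2(p) = -3.672425, -p*log2(p) = 0.288033
H = 0.530695 + 0.477312 + 0.528321 + 0.288033 = 1.824361

H = 1.8244 bits/symbol


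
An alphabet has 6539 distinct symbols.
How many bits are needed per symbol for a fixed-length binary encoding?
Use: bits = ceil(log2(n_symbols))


log2(6539) = 12.6749
Bracket: 2^12 = 4096 < 6539 <= 2^13 = 8192
So ceil(log2(6539)) = 13

bits = ceil(log2(6539)) = ceil(12.6749) = 13 bits


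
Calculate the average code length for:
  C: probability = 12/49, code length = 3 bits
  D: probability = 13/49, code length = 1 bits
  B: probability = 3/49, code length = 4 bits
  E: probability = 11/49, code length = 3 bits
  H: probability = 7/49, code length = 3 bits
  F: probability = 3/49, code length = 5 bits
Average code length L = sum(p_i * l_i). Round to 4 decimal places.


Weighted contributions p_i * l_i:
  C: (12/49) * 3 = 36/49
  D: (13/49) * 1 = 13/49
  B: (3/49) * 4 = 12/49
  E: (11/49) * 3 = 33/49
  H: (7/49) * 3 = 21/49
  F: (3/49) * 5 = 15/49
Sum = (36 + 13 + 12 + 33 + 21 + 15)/49 = 130/49

L = 130/49 = 2.6531 bits/symbol


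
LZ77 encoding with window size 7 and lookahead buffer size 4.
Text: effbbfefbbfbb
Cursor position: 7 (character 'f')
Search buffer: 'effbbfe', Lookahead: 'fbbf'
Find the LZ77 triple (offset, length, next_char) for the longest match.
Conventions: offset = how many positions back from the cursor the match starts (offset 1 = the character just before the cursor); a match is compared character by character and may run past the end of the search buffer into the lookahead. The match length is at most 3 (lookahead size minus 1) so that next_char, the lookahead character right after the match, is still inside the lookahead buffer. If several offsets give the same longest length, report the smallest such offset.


Try each offset into the search buffer:
  offset=1 (pos 6, char 'e'): match length 0
  offset=2 (pos 5, char 'f'): match length 1
  offset=3 (pos 4, char 'b'): match length 0
  offset=4 (pos 3, char 'b'): match length 0
  offset=5 (pos 2, char 'f'): match length 3
  offset=6 (pos 1, char 'f'): match length 1
  offset=7 (pos 0, char 'e'): match length 0
Longest match has length 3 at offset 5.
next_char = character at position 7 + 3 = 10 -> 'f'

Best match: offset=5, length=3 (matching 'fbb' starting at position 2)
LZ77 triple: (5, 3, 'f')


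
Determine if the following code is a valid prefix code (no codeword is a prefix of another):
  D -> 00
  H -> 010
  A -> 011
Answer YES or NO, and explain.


Checking each pair (does one codeword prefix another?):
  D='00' vs H='010': no prefix
  D='00' vs A='011': no prefix
  H='010' vs D='00': no prefix
  H='010' vs A='011': no prefix
  A='011' vs D='00': no prefix
  A='011' vs H='010': no prefix
No violation found over all pairs.

YES -- this is a valid prefix code. No codeword is a prefix of any other codeword.


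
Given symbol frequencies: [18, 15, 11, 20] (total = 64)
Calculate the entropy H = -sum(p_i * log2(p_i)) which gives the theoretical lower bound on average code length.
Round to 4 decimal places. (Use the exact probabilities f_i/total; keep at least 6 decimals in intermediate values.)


Per-symbol terms -p_i * log2(p_i) with p_i = f_i/64:
  p = 18/64 = 0.281250: log2(p) = -1.830075, -p*log2(p) = 0.514709
  p = 15/64 = 0.234375: log2(p) = -2.093109, -p*log2(p) = 0.490573
  p = 11/64 = 0.171875: log2(p) = -2.540568, -p*log2(p) = 0.436660
  p = 20/64 = 0.312500: log2(p) = -1.678072, -p*log2(p) = 0.524397
H = 0.514709 + 0.490573 + 0.436660 + 0.524397 = 1.966339

H = 1.9663 bits/symbol


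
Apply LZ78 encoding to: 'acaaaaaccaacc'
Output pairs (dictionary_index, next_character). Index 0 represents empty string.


LZ78 encoding steps:
Dictionary: {0: ''}
Step 1: w='' (idx 0), next='a' -> output (0, 'a'), add 'a' as idx 1
Step 2: w='' (idx 0), next='c' -> output (0, 'c'), add 'c' as idx 2
Step 3: w='a' (idx 1), next='a' -> output (1, 'a'), add 'aa' as idx 3
Step 4: w='aa' (idx 3), next='a' -> output (3, 'a'), add 'aaa' as idx 4
Step 5: w='c' (idx 2), next='c' -> output (2, 'c'), add 'cc' as idx 5
Step 6: w='aa' (idx 3), next='c' -> output (3, 'c'), add 'aac' as idx 6
Step 7: w='c' (idx 2), end of input -> output (2, '')


Encoded: [(0, 'a'), (0, 'c'), (1, 'a'), (3, 'a'), (2, 'c'), (3, 'c'), (2, '')]


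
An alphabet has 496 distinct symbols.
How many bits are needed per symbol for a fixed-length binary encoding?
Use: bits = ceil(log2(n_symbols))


log2(496) = 8.9542
Bracket: 2^8 = 256 < 496 <= 2^9 = 512
So ceil(log2(496)) = 9

bits = ceil(log2(496)) = ceil(8.9542) = 9 bits


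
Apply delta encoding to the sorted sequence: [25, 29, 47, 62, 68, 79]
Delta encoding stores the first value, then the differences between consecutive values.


First value: 25
Deltas:
  29 - 25 = 4
  47 - 29 = 18
  62 - 47 = 15
  68 - 62 = 6
  79 - 68 = 11


Delta encoded: [25, 4, 18, 15, 6, 11]


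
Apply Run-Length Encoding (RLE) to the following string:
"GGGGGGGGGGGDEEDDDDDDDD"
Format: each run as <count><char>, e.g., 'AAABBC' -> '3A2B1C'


Scanning runs left to right:
  i=0: run of 'G' x 11 -> '11G'
  i=11: run of 'D' x 1 -> '1D'
  i=12: run of 'E' x 2 -> '2E'
  i=14: run of 'D' x 8 -> '8D'

RLE = 11G1D2E8D


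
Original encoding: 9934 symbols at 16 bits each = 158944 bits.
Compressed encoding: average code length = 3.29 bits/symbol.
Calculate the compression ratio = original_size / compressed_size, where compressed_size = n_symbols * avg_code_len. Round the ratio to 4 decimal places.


original_size = n_symbols * orig_bits = 9934 * 16 = 158944 bits
compressed_size = n_symbols * avg_code_len = 9934 * 3.29 = 32682.86 bits
ratio = original_size / compressed_size = 158944 / 32682.86 = 4.8632

Compression ratio = 4.8632


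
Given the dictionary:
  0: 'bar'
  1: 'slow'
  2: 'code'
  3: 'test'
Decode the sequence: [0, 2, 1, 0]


Look up each index in the dictionary:
  0 -> 'bar'
  2 -> 'code'
  1 -> 'slow'
  0 -> 'bar'

Decoded: "bar code slow bar"


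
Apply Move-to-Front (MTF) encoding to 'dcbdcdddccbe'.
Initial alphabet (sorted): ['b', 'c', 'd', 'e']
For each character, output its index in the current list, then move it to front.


MTF encoding:
'd': index 2 in ['b', 'c', 'd', 'e'] -> ['d', 'b', 'c', 'e']
'c': index 2 in ['d', 'b', 'c', 'e'] -> ['c', 'd', 'b', 'e']
'b': index 2 in ['c', 'd', 'b', 'e'] -> ['b', 'c', 'd', 'e']
'd': index 2 in ['b', 'c', 'd', 'e'] -> ['d', 'b', 'c', 'e']
'c': index 2 in ['d', 'b', 'c', 'e'] -> ['c', 'd', 'b', 'e']
'd': index 1 in ['c', 'd', 'b', 'e'] -> ['d', 'c', 'b', 'e']
'd': index 0 in ['d', 'c', 'b', 'e'] -> ['d', 'c', 'b', 'e']
'd': index 0 in ['d', 'c', 'b', 'e'] -> ['d', 'c', 'b', 'e']
'c': index 1 in ['d', 'c', 'b', 'e'] -> ['c', 'd', 'b', 'e']
'c': index 0 in ['c', 'd', 'b', 'e'] -> ['c', 'd', 'b', 'e']
'b': index 2 in ['c', 'd', 'b', 'e'] -> ['b', 'c', 'd', 'e']
'e': index 3 in ['b', 'c', 'd', 'e'] -> ['e', 'b', 'c', 'd']


Output: [2, 2, 2, 2, 2, 1, 0, 0, 1, 0, 2, 3]


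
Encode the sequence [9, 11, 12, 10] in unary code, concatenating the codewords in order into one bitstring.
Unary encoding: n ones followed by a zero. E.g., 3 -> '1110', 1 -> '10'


Encode each number as n ones followed by a terminating 0:
  9 -> 1111111110 (10 bits)
  11 -> 111111111110 (12 bits)
  12 -> 1111111111110 (13 bits)
  10 -> 11111111110 (11 bits)
Total length = 10 + 12 + 13 + 11 = 46 bits.

Unary([9, 11, 12, 10]) = 1111111110111111111110111111111111011111111110 (46 bits)


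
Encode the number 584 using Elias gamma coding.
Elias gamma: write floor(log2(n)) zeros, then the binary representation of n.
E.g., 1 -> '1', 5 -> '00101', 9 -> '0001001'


num_bits = floor(log2(584)) + 1 = 10
leading_zeros = num_bits - 1 = 9
binary(584) = 1001001000

Elias gamma(584) = '000000000' + '1001001000' = 0000000001001001000 (19 bits)


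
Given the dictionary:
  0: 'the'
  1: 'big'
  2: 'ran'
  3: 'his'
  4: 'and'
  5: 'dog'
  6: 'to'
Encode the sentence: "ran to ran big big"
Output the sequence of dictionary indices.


Look up each word in the dictionary:
  'ran' -> 2
  'to' -> 6
  'ran' -> 2
  'big' -> 1
  'big' -> 1

Encoded: [2, 6, 2, 1, 1]


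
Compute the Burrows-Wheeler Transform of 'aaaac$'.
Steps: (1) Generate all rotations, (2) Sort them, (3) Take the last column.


Rotations (sorted):
  0: $aaaac -> last char: c
  1: aaaac$ -> last char: $
  2: aaac$a -> last char: a
  3: aac$aa -> last char: a
  4: ac$aaa -> last char: a
  5: c$aaaa -> last char: a


BWT = c$aaaa


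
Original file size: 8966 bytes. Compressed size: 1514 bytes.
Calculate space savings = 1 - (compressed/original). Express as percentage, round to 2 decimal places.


ratio = compressed/original = 1514/8966 = 0.16886
savings = 1 - ratio = 1 - 0.16886 = 0.83114
as a percentage: 0.83114 * 100 = 83.11%

Space savings = 1 - 1514/8966 = 83.11%


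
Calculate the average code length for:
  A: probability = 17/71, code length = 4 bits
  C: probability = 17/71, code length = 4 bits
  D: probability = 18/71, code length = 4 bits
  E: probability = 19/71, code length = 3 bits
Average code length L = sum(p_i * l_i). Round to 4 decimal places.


Weighted contributions p_i * l_i:
  A: (17/71) * 4 = 68/71
  C: (17/71) * 4 = 68/71
  D: (18/71) * 4 = 72/71
  E: (19/71) * 3 = 57/71
Sum = (68 + 68 + 72 + 57)/71 = 265/71

L = 265/71 = 3.7324 bits/symbol


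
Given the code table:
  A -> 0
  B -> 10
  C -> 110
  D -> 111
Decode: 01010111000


Decoding:
0 -> A
10 -> B
10 -> B
111 -> D
0 -> A
0 -> A
0 -> A


Result: ABBDAAA


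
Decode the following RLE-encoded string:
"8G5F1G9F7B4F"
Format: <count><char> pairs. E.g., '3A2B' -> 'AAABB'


Expanding each <count><char> pair:
  8G -> 'GGGGGGGG'
  5F -> 'FFFFF'
  1G -> 'G'
  9F -> 'FFFFFFFFF'
  7B -> 'BBBBBBB'
  4F -> 'FFFF'

Decoded = GGGGGGGGFFFFFGFFFFFFFFFBBBBBBBFFFF


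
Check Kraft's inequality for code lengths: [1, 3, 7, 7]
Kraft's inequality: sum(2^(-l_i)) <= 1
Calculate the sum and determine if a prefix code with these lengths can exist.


Sum = 2^(-1) + 2^(-3) + 2^(-7) + 2^(-7)
    = 0.5 + 0.125 + 0.0078125 + 0.0078125
    = 82/128 = 0.640625
Since 0.640625 <= 1, Kraft's inequality IS satisfied.
A prefix code with these lengths CAN exist.

Kraft sum = 0.640625. Satisfied.


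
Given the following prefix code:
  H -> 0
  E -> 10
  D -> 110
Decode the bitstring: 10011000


Decoding step by step:
Bits 10 -> E
Bits 0 -> H
Bits 110 -> D
Bits 0 -> H
Bits 0 -> H


Decoded message: EHDHH


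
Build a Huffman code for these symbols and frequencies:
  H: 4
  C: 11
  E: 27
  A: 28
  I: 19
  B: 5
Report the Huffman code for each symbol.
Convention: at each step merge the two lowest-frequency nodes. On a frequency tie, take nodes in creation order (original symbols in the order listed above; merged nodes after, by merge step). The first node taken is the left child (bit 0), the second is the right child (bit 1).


Huffman tree construction:
Step 1: Merge H(4) + B(5) = 9
Step 2: Merge (H+B)(9) + C(11) = 20
Step 3: Merge I(19) + ((H+B)+C)(20) = 39
Step 4: Merge E(27) + A(28) = 55
Step 5: Merge (I+((H+B)+C))(39) + (E+A)(55) = 94
Read each symbol's code off the tree from the root (left child = 0, right child = 1).

Codes:
  H: 0100 (length 4)
  C: 011 (length 3)
  E: 10 (length 2)
  A: 11 (length 2)
  I: 00 (length 2)
  B: 0101 (length 4)
Average code length: 217/94 = 2.3085 bits/symbol


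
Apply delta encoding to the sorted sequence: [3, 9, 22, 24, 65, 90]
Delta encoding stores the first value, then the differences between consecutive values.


First value: 3
Deltas:
  9 - 3 = 6
  22 - 9 = 13
  24 - 22 = 2
  65 - 24 = 41
  90 - 65 = 25


Delta encoded: [3, 6, 13, 2, 41, 25]


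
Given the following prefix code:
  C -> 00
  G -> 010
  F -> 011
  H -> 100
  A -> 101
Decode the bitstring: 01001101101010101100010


Decoding step by step:
Bits 010 -> G
Bits 011 -> F
Bits 011 -> F
Bits 010 -> G
Bits 101 -> A
Bits 011 -> F
Bits 00 -> C
Bits 010 -> G


Decoded message: GFFGAFCG


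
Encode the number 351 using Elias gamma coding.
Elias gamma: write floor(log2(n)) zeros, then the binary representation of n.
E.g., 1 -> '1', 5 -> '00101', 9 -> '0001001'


num_bits = floor(log2(351)) + 1 = 9
leading_zeros = num_bits - 1 = 8
binary(351) = 101011111

Elias gamma(351) = '00000000' + '101011111' = 00000000101011111 (17 bits)


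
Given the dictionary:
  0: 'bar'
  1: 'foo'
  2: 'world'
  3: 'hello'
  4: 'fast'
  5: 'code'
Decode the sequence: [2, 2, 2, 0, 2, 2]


Look up each index in the dictionary:
  2 -> 'world'
  2 -> 'world'
  2 -> 'world'
  0 -> 'bar'
  2 -> 'world'
  2 -> 'world'

Decoded: "world world world bar world world"


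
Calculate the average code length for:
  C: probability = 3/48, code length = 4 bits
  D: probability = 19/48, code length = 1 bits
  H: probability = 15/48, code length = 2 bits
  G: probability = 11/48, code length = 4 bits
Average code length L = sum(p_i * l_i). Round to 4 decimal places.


Weighted contributions p_i * l_i:
  C: (3/48) * 4 = 12/48
  D: (19/48) * 1 = 19/48
  H: (15/48) * 2 = 30/48
  G: (11/48) * 4 = 44/48
Sum = (12 + 19 + 30 + 44)/48 = 105/48

L = 105/48 = 2.1875 bits/symbol


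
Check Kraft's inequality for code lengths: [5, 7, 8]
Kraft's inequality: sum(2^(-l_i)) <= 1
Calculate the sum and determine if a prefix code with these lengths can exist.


Sum = 2^(-5) + 2^(-7) + 2^(-8)
    = 0.03125 + 0.0078125 + 0.00390625
    = 11/256 = 0.04296875
Since 0.04296875 <= 1, Kraft's inequality IS satisfied.
A prefix code with these lengths CAN exist.

Kraft sum = 0.04296875. Satisfied.


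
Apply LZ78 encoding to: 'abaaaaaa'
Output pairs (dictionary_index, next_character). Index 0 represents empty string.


LZ78 encoding steps:
Dictionary: {0: ''}
Step 1: w='' (idx 0), next='a' -> output (0, 'a'), add 'a' as idx 1
Step 2: w='' (idx 0), next='b' -> output (0, 'b'), add 'b' as idx 2
Step 3: w='a' (idx 1), next='a' -> output (1, 'a'), add 'aa' as idx 3
Step 4: w='aa' (idx 3), next='a' -> output (3, 'a'), add 'aaa' as idx 4
Step 5: w='a' (idx 1), end of input -> output (1, '')


Encoded: [(0, 'a'), (0, 'b'), (1, 'a'), (3, 'a'), (1, '')]


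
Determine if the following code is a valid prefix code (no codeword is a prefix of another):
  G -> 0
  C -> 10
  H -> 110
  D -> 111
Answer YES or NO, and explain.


Checking each pair (does one codeword prefix another?):
  G='0' vs C='10': no prefix
  G='0' vs H='110': no prefix
  G='0' vs D='111': no prefix
  C='10' vs G='0': no prefix
  C='10' vs H='110': no prefix
  C='10' vs D='111': no prefix
  H='110' vs G='0': no prefix
  H='110' vs C='10': no prefix
  H='110' vs D='111': no prefix
  D='111' vs G='0': no prefix
  D='111' vs C='10': no prefix
  D='111' vs H='110': no prefix
No violation found over all pairs.

YES -- this is a valid prefix code. No codeword is a prefix of any other codeword.


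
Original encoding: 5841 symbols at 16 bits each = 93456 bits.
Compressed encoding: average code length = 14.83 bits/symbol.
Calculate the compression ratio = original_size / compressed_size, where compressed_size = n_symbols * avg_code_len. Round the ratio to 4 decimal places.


original_size = n_symbols * orig_bits = 5841 * 16 = 93456 bits
compressed_size = n_symbols * avg_code_len = 5841 * 14.83 = 86622.03 bits
ratio = original_size / compressed_size = 93456 / 86622.03 = 1.0789

Compression ratio = 1.0789


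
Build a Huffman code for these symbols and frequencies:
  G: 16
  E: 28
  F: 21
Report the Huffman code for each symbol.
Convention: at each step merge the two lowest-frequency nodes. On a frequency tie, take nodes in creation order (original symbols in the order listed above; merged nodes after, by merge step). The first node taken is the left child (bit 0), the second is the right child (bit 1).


Huffman tree construction:
Step 1: Merge G(16) + F(21) = 37
Step 2: Merge E(28) + (G+F)(37) = 65
Read each symbol's code off the tree from the root (left child = 0, right child = 1).

Codes:
  G: 10 (length 2)
  E: 0 (length 1)
  F: 11 (length 2)
Average code length: 102/65 = 1.5692 bits/symbol


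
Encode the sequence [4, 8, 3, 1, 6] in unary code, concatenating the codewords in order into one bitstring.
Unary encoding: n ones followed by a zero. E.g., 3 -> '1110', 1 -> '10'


Encode each number as n ones followed by a terminating 0:
  4 -> 11110 (5 bits)
  8 -> 111111110 (9 bits)
  3 -> 1110 (4 bits)
  1 -> 10 (2 bits)
  6 -> 1111110 (7 bits)
Total length = 5 + 9 + 4 + 2 + 7 = 27 bits.

Unary([4, 8, 3, 1, 6]) = 111101111111101110101111110 (27 bits)


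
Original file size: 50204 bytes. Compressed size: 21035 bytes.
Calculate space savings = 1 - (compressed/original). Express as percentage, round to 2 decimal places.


ratio = compressed/original = 21035/50204 = 0.418991
savings = 1 - ratio = 1 - 0.418991 = 0.581009
as a percentage: 0.581009 * 100 = 58.1%

Space savings = 1 - 21035/50204 = 58.1%


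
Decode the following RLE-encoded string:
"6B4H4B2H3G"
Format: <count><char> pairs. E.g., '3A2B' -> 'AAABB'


Expanding each <count><char> pair:
  6B -> 'BBBBBB'
  4H -> 'HHHH'
  4B -> 'BBBB'
  2H -> 'HH'
  3G -> 'GGG'

Decoded = BBBBBBHHHHBBBBHHGGG


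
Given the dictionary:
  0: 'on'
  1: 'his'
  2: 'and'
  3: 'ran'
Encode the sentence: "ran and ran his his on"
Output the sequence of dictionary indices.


Look up each word in the dictionary:
  'ran' -> 3
  'and' -> 2
  'ran' -> 3
  'his' -> 1
  'his' -> 1
  'on' -> 0

Encoded: [3, 2, 3, 1, 1, 0]


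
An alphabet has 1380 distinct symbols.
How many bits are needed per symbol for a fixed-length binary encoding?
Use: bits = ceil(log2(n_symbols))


log2(1380) = 10.4305
Bracket: 2^10 = 1024 < 1380 <= 2^11 = 2048
So ceil(log2(1380)) = 11

bits = ceil(log2(1380)) = ceil(10.4305) = 11 bits


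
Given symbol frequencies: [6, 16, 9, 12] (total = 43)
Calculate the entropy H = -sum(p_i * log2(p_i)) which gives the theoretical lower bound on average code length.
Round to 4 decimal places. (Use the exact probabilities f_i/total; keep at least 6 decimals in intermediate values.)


Per-symbol terms -p_i * log2(p_i) with p_i = f_i/43:
  p = 6/43 = 0.139535: log2(p) = -2.841302, -p*log2(p) = 0.396461
  p = 16/43 = 0.372093: log2(p) = -1.426265, -p*log2(p) = 0.530703
  p = 9/43 = 0.209302: log2(p) = -2.256340, -p*log2(p) = 0.472257
  p = 12/43 = 0.279070: log2(p) = -1.841302, -p*log2(p) = 0.513852
H = 0.396461 + 0.530703 + 0.472257 + 0.513852 = 1.913273

H = 1.9133 bits/symbol


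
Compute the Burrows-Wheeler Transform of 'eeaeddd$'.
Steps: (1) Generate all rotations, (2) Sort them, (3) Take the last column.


Rotations (sorted):
  0: $eeaeddd -> last char: d
  1: aeddd$ee -> last char: e
  2: d$eeaedd -> last char: d
  3: dd$eeaed -> last char: d
  4: ddd$eeae -> last char: e
  5: eaeddd$e -> last char: e
  6: eddd$eea -> last char: a
  7: eeaeddd$ -> last char: $


BWT = deddeea$


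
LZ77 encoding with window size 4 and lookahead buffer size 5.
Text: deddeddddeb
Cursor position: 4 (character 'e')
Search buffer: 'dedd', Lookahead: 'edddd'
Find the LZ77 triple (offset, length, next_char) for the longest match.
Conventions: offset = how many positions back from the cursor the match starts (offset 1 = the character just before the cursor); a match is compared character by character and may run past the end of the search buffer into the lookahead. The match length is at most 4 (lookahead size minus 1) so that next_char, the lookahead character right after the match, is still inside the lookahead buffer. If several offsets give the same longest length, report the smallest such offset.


Try each offset into the search buffer:
  offset=1 (pos 3, char 'd'): match length 0
  offset=2 (pos 2, char 'd'): match length 0
  offset=3 (pos 1, char 'e'): match length 3
  offset=4 (pos 0, char 'd'): match length 0
Longest match has length 3 at offset 3.
next_char = character at position 4 + 3 = 7 -> 'd'

Best match: offset=3, length=3 (matching 'edd' starting at position 1)
LZ77 triple: (3, 3, 'd')


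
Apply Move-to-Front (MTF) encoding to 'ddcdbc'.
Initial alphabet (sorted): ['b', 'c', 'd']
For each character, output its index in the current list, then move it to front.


MTF encoding:
'd': index 2 in ['b', 'c', 'd'] -> ['d', 'b', 'c']
'd': index 0 in ['d', 'b', 'c'] -> ['d', 'b', 'c']
'c': index 2 in ['d', 'b', 'c'] -> ['c', 'd', 'b']
'd': index 1 in ['c', 'd', 'b'] -> ['d', 'c', 'b']
'b': index 2 in ['d', 'c', 'b'] -> ['b', 'd', 'c']
'c': index 2 in ['b', 'd', 'c'] -> ['c', 'b', 'd']


Output: [2, 0, 2, 1, 2, 2]


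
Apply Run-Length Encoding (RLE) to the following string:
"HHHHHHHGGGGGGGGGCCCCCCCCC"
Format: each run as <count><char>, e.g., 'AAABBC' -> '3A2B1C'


Scanning runs left to right:
  i=0: run of 'H' x 7 -> '7H'
  i=7: run of 'G' x 9 -> '9G'
  i=16: run of 'C' x 9 -> '9C'

RLE = 7H9G9C


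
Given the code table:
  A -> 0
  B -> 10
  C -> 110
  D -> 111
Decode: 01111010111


Decoding:
0 -> A
111 -> D
10 -> B
10 -> B
111 -> D


Result: ADBBD


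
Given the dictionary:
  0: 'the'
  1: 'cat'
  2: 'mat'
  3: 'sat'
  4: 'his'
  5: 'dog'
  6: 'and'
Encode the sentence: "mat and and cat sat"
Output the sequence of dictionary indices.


Look up each word in the dictionary:
  'mat' -> 2
  'and' -> 6
  'and' -> 6
  'cat' -> 1
  'sat' -> 3

Encoded: [2, 6, 6, 1, 3]


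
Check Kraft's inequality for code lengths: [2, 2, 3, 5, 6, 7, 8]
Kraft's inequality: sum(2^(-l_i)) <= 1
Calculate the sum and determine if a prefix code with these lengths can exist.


Sum = 2^(-2) + 2^(-2) + 2^(-3) + 2^(-5) + 2^(-6) + 2^(-7) + 2^(-8)
    = 0.25 + 0.25 + 0.125 + 0.03125 + 0.015625 + 0.0078125 + 0.00390625
    = 175/256 = 0.68359375
Since 0.68359375 <= 1, Kraft's inequality IS satisfied.
A prefix code with these lengths CAN exist.

Kraft sum = 0.68359375. Satisfied.


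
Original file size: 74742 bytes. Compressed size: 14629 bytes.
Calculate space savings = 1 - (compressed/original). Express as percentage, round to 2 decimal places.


ratio = compressed/original = 14629/74742 = 0.195727
savings = 1 - ratio = 1 - 0.195727 = 0.804273
as a percentage: 0.804273 * 100 = 80.43%

Space savings = 1 - 14629/74742 = 80.43%


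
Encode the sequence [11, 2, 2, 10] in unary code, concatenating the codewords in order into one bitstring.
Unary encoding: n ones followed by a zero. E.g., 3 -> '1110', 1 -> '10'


Encode each number as n ones followed by a terminating 0:
  11 -> 111111111110 (12 bits)
  2 -> 110 (3 bits)
  2 -> 110 (3 bits)
  10 -> 11111111110 (11 bits)
Total length = 12 + 3 + 3 + 11 = 29 bits.

Unary([11, 2, 2, 10]) = 11111111111011011011111111110 (29 bits)


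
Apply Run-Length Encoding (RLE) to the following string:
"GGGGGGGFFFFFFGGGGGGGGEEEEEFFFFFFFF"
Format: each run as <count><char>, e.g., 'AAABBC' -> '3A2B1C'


Scanning runs left to right:
  i=0: run of 'G' x 7 -> '7G'
  i=7: run of 'F' x 6 -> '6F'
  i=13: run of 'G' x 8 -> '8G'
  i=21: run of 'E' x 5 -> '5E'
  i=26: run of 'F' x 8 -> '8F'

RLE = 7G6F8G5E8F


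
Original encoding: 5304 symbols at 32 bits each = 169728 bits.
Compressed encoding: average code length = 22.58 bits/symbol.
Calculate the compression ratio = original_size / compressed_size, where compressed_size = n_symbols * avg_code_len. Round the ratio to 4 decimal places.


original_size = n_symbols * orig_bits = 5304 * 32 = 169728 bits
compressed_size = n_symbols * avg_code_len = 5304 * 22.58 = 119764.32 bits
ratio = original_size / compressed_size = 169728 / 119764.32 = 1.4172

Compression ratio = 1.4172


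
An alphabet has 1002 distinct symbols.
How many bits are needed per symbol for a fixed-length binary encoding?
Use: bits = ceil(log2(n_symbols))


log2(1002) = 9.9687
Bracket: 2^9 = 512 < 1002 <= 2^10 = 1024
So ceil(log2(1002)) = 10

bits = ceil(log2(1002)) = ceil(9.9687) = 10 bits


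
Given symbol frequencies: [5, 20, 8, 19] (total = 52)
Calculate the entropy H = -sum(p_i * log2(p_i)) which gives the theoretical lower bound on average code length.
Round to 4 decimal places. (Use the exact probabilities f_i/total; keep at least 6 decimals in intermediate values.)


Per-symbol terms -p_i * log2(p_i) with p_i = f_i/52:
  p = 5/52 = 0.096154: log2(p) = -3.378512, -p*log2(p) = 0.324857
  p = 20/52 = 0.384615: log2(p) = -1.378512, -p*log2(p) = 0.530197
  p = 8/52 = 0.153846: log2(p) = -2.700440, -p*log2(p) = 0.415452
  p = 19/52 = 0.365385: log2(p) = -1.452512, -p*log2(p) = 0.530726
H = 0.324857 + 0.530197 + 0.415452 + 0.530726 = 1.801232

H = 1.8012 bits/symbol


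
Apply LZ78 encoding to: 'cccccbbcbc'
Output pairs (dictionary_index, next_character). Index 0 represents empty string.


LZ78 encoding steps:
Dictionary: {0: ''}
Step 1: w='' (idx 0), next='c' -> output (0, 'c'), add 'c' as idx 1
Step 2: w='c' (idx 1), next='c' -> output (1, 'c'), add 'cc' as idx 2
Step 3: w='cc' (idx 2), next='b' -> output (2, 'b'), add 'ccb' as idx 3
Step 4: w='' (idx 0), next='b' -> output (0, 'b'), add 'b' as idx 4
Step 5: w='c' (idx 1), next='b' -> output (1, 'b'), add 'cb' as idx 5
Step 6: w='c' (idx 1), end of input -> output (1, '')


Encoded: [(0, 'c'), (1, 'c'), (2, 'b'), (0, 'b'), (1, 'b'), (1, '')]


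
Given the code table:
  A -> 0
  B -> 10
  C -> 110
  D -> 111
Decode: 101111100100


Decoding:
10 -> B
111 -> D
110 -> C
0 -> A
10 -> B
0 -> A


Result: BDCABA


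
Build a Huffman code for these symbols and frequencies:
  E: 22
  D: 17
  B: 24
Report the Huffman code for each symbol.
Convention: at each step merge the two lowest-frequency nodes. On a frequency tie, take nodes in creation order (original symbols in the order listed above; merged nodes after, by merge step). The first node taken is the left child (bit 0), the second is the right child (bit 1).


Huffman tree construction:
Step 1: Merge D(17) + E(22) = 39
Step 2: Merge B(24) + (D+E)(39) = 63
Read each symbol's code off the tree from the root (left child = 0, right child = 1).

Codes:
  E: 11 (length 2)
  D: 10 (length 2)
  B: 0 (length 1)
Average code length: 102/63 = 1.6190 bits/symbol


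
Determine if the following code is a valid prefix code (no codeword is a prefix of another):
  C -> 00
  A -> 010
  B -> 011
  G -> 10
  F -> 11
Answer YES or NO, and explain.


Checking each pair (does one codeword prefix another?):
  C='00' vs A='010': no prefix
  C='00' vs B='011': no prefix
  C='00' vs G='10': no prefix
  C='00' vs F='11': no prefix
  A='010' vs C='00': no prefix
  A='010' vs B='011': no prefix
  A='010' vs G='10': no prefix
  A='010' vs F='11': no prefix
  B='011' vs C='00': no prefix
  B='011' vs A='010': no prefix
  B='011' vs G='10': no prefix
  B='011' vs F='11': no prefix
  G='10' vs C='00': no prefix
  G='10' vs A='010': no prefix
  G='10' vs B='011': no prefix
  G='10' vs F='11': no prefix
  F='11' vs C='00': no prefix
  F='11' vs A='010': no prefix
  F='11' vs B='011': no prefix
  F='11' vs G='10': no prefix
No violation found over all pairs.

YES -- this is a valid prefix code. No codeword is a prefix of any other codeword.


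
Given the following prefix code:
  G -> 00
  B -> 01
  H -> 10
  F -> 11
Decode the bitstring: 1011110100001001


Decoding step by step:
Bits 10 -> H
Bits 11 -> F
Bits 11 -> F
Bits 01 -> B
Bits 00 -> G
Bits 00 -> G
Bits 10 -> H
Bits 01 -> B


Decoded message: HFFBGGHB


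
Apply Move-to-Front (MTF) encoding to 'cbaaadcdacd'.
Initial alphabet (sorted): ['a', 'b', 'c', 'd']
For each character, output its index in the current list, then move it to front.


MTF encoding:
'c': index 2 in ['a', 'b', 'c', 'd'] -> ['c', 'a', 'b', 'd']
'b': index 2 in ['c', 'a', 'b', 'd'] -> ['b', 'c', 'a', 'd']
'a': index 2 in ['b', 'c', 'a', 'd'] -> ['a', 'b', 'c', 'd']
'a': index 0 in ['a', 'b', 'c', 'd'] -> ['a', 'b', 'c', 'd']
'a': index 0 in ['a', 'b', 'c', 'd'] -> ['a', 'b', 'c', 'd']
'd': index 3 in ['a', 'b', 'c', 'd'] -> ['d', 'a', 'b', 'c']
'c': index 3 in ['d', 'a', 'b', 'c'] -> ['c', 'd', 'a', 'b']
'd': index 1 in ['c', 'd', 'a', 'b'] -> ['d', 'c', 'a', 'b']
'a': index 2 in ['d', 'c', 'a', 'b'] -> ['a', 'd', 'c', 'b']
'c': index 2 in ['a', 'd', 'c', 'b'] -> ['c', 'a', 'd', 'b']
'd': index 2 in ['c', 'a', 'd', 'b'] -> ['d', 'c', 'a', 'b']


Output: [2, 2, 2, 0, 0, 3, 3, 1, 2, 2, 2]


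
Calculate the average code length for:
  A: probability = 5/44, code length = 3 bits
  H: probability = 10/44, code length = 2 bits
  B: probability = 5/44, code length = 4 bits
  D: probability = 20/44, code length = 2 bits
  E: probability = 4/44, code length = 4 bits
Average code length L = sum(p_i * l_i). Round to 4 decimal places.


Weighted contributions p_i * l_i:
  A: (5/44) * 3 = 15/44
  H: (10/44) * 2 = 20/44
  B: (5/44) * 4 = 20/44
  D: (20/44) * 2 = 40/44
  E: (4/44) * 4 = 16/44
Sum = (15 + 20 + 20 + 40 + 16)/44 = 111/44

L = 111/44 = 2.5227 bits/symbol


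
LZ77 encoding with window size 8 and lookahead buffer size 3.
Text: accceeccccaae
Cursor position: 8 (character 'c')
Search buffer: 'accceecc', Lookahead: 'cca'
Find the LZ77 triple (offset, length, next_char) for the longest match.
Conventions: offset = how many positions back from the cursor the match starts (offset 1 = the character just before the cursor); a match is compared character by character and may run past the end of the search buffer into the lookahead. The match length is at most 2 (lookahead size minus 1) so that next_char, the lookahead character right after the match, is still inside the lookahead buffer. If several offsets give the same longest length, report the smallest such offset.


Try each offset into the search buffer:
  offset=1 (pos 7, char 'c'): match length 2
  offset=2 (pos 6, char 'c'): match length 2
  offset=3 (pos 5, char 'e'): match length 0
  offset=4 (pos 4, char 'e'): match length 0
  offset=5 (pos 3, char 'c'): match length 1
  offset=6 (pos 2, char 'c'): match length 2
  offset=7 (pos 1, char 'c'): match length 2
  offset=8 (pos 0, char 'a'): match length 0
Longest match has length 2, found at offsets 1, 2, 6, 7; take the smallest, offset 1.
next_char = character at position 8 + 2 = 10 -> 'a'

Best match: offset=1, length=2 (matching 'cc' starting at position 7)
LZ77 triple: (1, 2, 'a')


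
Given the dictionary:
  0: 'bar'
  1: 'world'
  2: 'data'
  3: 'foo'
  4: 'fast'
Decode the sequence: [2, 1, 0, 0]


Look up each index in the dictionary:
  2 -> 'data'
  1 -> 'world'
  0 -> 'bar'
  0 -> 'bar'

Decoded: "data world bar bar"


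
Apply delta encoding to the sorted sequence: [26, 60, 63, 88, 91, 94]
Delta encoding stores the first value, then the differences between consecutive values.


First value: 26
Deltas:
  60 - 26 = 34
  63 - 60 = 3
  88 - 63 = 25
  91 - 88 = 3
  94 - 91 = 3


Delta encoded: [26, 34, 3, 25, 3, 3]


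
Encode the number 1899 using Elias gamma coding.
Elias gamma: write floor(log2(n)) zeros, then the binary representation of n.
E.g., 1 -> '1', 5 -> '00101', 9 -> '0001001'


num_bits = floor(log2(1899)) + 1 = 11
leading_zeros = num_bits - 1 = 10
binary(1899) = 11101101011

Elias gamma(1899) = '0000000000' + '11101101011' = 000000000011101101011 (21 bits)


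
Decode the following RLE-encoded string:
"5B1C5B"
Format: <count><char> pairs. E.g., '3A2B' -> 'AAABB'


Expanding each <count><char> pair:
  5B -> 'BBBBB'
  1C -> 'C'
  5B -> 'BBBBB'

Decoded = BBBBBCBBBBB


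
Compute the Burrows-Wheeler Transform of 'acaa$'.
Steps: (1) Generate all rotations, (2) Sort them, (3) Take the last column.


Rotations (sorted):
  0: $acaa -> last char: a
  1: a$aca -> last char: a
  2: aa$ac -> last char: c
  3: acaa$ -> last char: $
  4: caa$a -> last char: a


BWT = aac$a


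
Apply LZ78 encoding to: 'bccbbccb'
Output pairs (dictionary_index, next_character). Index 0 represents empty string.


LZ78 encoding steps:
Dictionary: {0: ''}
Step 1: w='' (idx 0), next='b' -> output (0, 'b'), add 'b' as idx 1
Step 2: w='' (idx 0), next='c' -> output (0, 'c'), add 'c' as idx 2
Step 3: w='c' (idx 2), next='b' -> output (2, 'b'), add 'cb' as idx 3
Step 4: w='b' (idx 1), next='c' -> output (1, 'c'), add 'bc' as idx 4
Step 5: w='cb' (idx 3), end of input -> output (3, '')


Encoded: [(0, 'b'), (0, 'c'), (2, 'b'), (1, 'c'), (3, '')]


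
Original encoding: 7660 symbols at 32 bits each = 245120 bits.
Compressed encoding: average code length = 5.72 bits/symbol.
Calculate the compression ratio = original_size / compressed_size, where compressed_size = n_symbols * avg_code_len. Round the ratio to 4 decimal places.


original_size = n_symbols * orig_bits = 7660 * 32 = 245120 bits
compressed_size = n_symbols * avg_code_len = 7660 * 5.72 = 43815.2 bits
ratio = original_size / compressed_size = 245120 / 43815.2 = 5.5944

Compression ratio = 5.5944


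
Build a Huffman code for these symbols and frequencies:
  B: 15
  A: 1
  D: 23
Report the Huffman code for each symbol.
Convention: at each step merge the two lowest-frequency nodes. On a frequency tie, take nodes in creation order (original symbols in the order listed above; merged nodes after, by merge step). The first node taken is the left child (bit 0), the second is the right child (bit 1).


Huffman tree construction:
Step 1: Merge A(1) + B(15) = 16
Step 2: Merge (A+B)(16) + D(23) = 39
Read each symbol's code off the tree from the root (left child = 0, right child = 1).

Codes:
  B: 01 (length 2)
  A: 00 (length 2)
  D: 1 (length 1)
Average code length: 55/39 = 1.4103 bits/symbol
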